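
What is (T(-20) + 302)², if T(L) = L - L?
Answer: 91204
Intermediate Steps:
T(L) = 0
(T(-20) + 302)² = (0 + 302)² = 302² = 91204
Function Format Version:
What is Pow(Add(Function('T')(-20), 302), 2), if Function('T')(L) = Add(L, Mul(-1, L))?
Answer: 91204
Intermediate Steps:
Function('T')(L) = 0
Pow(Add(Function('T')(-20), 302), 2) = Pow(Add(0, 302), 2) = Pow(302, 2) = 91204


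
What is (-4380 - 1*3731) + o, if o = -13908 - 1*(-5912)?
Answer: -16107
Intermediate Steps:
o = -7996 (o = -13908 + 5912 = -7996)
(-4380 - 1*3731) + o = (-4380 - 1*3731) - 7996 = (-4380 - 3731) - 7996 = -8111 - 7996 = -16107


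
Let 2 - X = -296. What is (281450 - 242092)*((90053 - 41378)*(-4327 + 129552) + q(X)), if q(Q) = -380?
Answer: 239899860190210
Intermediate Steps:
X = 298 (X = 2 - 1*(-296) = 2 + 296 = 298)
(281450 - 242092)*((90053 - 41378)*(-4327 + 129552) + q(X)) = (281450 - 242092)*((90053 - 41378)*(-4327 + 129552) - 380) = 39358*(48675*125225 - 380) = 39358*(6095326875 - 380) = 39358*6095326495 = 239899860190210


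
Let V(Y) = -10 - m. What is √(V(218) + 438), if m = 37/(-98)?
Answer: √83962/14 ≈ 20.697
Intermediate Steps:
m = -37/98 (m = 37*(-1/98) = -37/98 ≈ -0.37755)
V(Y) = -943/98 (V(Y) = -10 - 1*(-37/98) = -10 + 37/98 = -943/98)
√(V(218) + 438) = √(-943/98 + 438) = √(41981/98) = √83962/14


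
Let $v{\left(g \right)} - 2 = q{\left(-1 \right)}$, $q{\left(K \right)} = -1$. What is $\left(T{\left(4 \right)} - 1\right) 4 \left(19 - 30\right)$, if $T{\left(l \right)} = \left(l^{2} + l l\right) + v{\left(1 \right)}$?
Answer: $-1408$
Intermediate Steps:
$v{\left(g \right)} = 1$ ($v{\left(g \right)} = 2 - 1 = 1$)
$T{\left(l \right)} = 1 + 2 l^{2}$ ($T{\left(l \right)} = \left(l^{2} + l l\right) + 1 = \left(l^{2} + l^{2}\right) + 1 = 2 l^{2} + 1 = 1 + 2 l^{2}$)
$\left(T{\left(4 \right)} - 1\right) 4 \left(19 - 30\right) = \left(\left(1 + 2 \cdot 4^{2}\right) - 1\right) 4 \left(19 - 30\right) = \left(\left(1 + 2 \cdot 16\right) - 1\right) 4 \left(-11\right) = \left(\left(1 + 32\right) - 1\right) 4 \left(-11\right) = \left(33 - 1\right) 4 \left(-11\right) = 32 \cdot 4 \left(-11\right) = 128 \left(-11\right) = -1408$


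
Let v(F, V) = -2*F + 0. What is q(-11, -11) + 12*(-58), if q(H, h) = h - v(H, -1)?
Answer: -729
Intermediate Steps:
v(F, V) = -2*F
q(H, h) = h + 2*H (q(H, h) = h - (-2)*H = h + 2*H)
q(-11, -11) + 12*(-58) = (-11 + 2*(-11)) + 12*(-58) = (-11 - 22) - 696 = -33 - 696 = -729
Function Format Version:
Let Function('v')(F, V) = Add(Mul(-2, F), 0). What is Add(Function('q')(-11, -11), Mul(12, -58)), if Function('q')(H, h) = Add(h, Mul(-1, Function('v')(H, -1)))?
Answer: -729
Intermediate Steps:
Function('v')(F, V) = Mul(-2, F)
Function('q')(H, h) = Add(h, Mul(2, H)) (Function('q')(H, h) = Add(h, Mul(-1, Mul(-2, H))) = Add(h, Mul(2, H)))
Add(Function('q')(-11, -11), Mul(12, -58)) = Add(Add(-11, Mul(2, -11)), Mul(12, -58)) = Add(Add(-11, -22), -696) = Add(-33, -696) = -729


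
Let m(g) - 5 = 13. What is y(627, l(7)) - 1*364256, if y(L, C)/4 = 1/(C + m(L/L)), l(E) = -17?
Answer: -364252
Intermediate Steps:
m(g) = 18 (m(g) = 5 + 13 = 18)
y(L, C) = 4/(18 + C) (y(L, C) = 4/(C + 18) = 4/(18 + C))
y(627, l(7)) - 1*364256 = 4/(18 - 17) - 1*364256 = 4/1 - 364256 = 4*1 - 364256 = 4 - 364256 = -364252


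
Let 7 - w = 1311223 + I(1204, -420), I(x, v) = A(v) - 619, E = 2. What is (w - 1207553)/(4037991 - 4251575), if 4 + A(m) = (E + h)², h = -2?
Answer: 1259073/106792 ≈ 11.790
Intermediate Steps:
A(m) = -4 (A(m) = -4 + (2 - 2)² = -4 + 0² = -4 + 0 = -4)
I(x, v) = -623 (I(x, v) = -4 - 619 = -623)
w = -1310593 (w = 7 - (1311223 - 623) = 7 - 1*1310600 = 7 - 1310600 = -1310593)
(w - 1207553)/(4037991 - 4251575) = (-1310593 - 1207553)/(4037991 - 4251575) = -2518146/(-213584) = -2518146*(-1/213584) = 1259073/106792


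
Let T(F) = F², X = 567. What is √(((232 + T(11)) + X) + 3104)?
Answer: 2*√1006 ≈ 63.435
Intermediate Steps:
√(((232 + T(11)) + X) + 3104) = √(((232 + 11²) + 567) + 3104) = √(((232 + 121) + 567) + 3104) = √((353 + 567) + 3104) = √(920 + 3104) = √4024 = 2*√1006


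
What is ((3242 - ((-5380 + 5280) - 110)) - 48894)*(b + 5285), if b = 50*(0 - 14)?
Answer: -208351570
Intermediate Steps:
b = -700 (b = 50*(-14) = -700)
((3242 - ((-5380 + 5280) - 110)) - 48894)*(b + 5285) = ((3242 - ((-5380 + 5280) - 110)) - 48894)*(-700 + 5285) = ((3242 - (-100 - 110)) - 48894)*4585 = ((3242 - 1*(-210)) - 48894)*4585 = ((3242 + 210) - 48894)*4585 = (3452 - 48894)*4585 = -45442*4585 = -208351570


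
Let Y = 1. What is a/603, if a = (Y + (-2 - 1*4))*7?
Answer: -35/603 ≈ -0.058043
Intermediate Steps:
a = -35 (a = (1 + (-2 - 1*4))*7 = (1 + (-2 - 4))*7 = (1 - 6)*7 = -5*7 = -35)
a/603 = -35/603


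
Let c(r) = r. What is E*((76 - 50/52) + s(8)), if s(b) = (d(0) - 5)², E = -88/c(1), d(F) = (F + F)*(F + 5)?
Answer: -114444/13 ≈ -8803.4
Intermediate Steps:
d(F) = 2*F*(5 + F) (d(F) = (2*F)*(5 + F) = 2*F*(5 + F))
E = -88 (E = -88/1 = -88*1 = -88)
s(b) = 25 (s(b) = (2*0*(5 + 0) - 5)² = (2*0*5 - 5)² = (0 - 5)² = (-5)² = 25)
E*((76 - 50/52) + s(8)) = -88*((76 - 50/52) + 25) = -88*((76 - 1*25/26) + 25) = -88*((76 - 25/26) + 25) = -88*(1951/26 + 25) = -88*2601/26 = -114444/13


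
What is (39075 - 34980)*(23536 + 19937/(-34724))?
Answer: 3346614700065/34724 ≈ 9.6378e+7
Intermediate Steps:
(39075 - 34980)*(23536 + 19937/(-34724)) = 4095*(23536 + 19937*(-1/34724)) = 4095*(23536 - 19937/34724) = 4095*(817244127/34724) = 3346614700065/34724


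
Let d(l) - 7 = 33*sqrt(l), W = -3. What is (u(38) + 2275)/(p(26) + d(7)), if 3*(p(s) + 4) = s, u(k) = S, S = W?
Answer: -17040/4813 + 337392*sqrt(7)/33691 ≈ 22.955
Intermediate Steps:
d(l) = 7 + 33*sqrt(l)
S = -3
u(k) = -3
p(s) = -4 + s/3
(u(38) + 2275)/(p(26) + d(7)) = (-3 + 2275)/((-4 + (1/3)*26) + (7 + 33*sqrt(7))) = 2272/((-4 + 26/3) + (7 + 33*sqrt(7))) = 2272/(14/3 + (7 + 33*sqrt(7))) = 2272/(35/3 + 33*sqrt(7))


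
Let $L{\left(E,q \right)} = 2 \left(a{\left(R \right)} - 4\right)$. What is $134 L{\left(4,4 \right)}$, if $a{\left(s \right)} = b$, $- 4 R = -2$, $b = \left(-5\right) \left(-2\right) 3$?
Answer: $6968$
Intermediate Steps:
$b = 30$ ($b = 10 \cdot 3 = 30$)
$R = \frac{1}{2}$ ($R = \left(- \frac{1}{4}\right) \left(-2\right) = \frac{1}{2} \approx 0.5$)
$a{\left(s \right)} = 30$
$L{\left(E,q \right)} = 52$ ($L{\left(E,q \right)} = 2 \left(30 - 4\right) = 2 \cdot 26 = 52$)
$134 L{\left(4,4 \right)} = 134 \cdot 52 = 6968$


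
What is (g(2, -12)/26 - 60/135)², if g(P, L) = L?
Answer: 11236/13689 ≈ 0.82080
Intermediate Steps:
(g(2, -12)/26 - 60/135)² = (-12/26 - 60/135)² = (-12*1/26 - 60*1/135)² = (-6/13 - 4/9)² = (-106/117)² = 11236/13689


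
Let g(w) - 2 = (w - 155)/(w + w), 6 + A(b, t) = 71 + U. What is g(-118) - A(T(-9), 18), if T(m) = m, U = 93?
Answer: -36543/236 ≈ -154.84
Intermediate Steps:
A(b, t) = 158 (A(b, t) = -6 + (71 + 93) = -6 + 164 = 158)
g(w) = 2 + (-155 + w)/(2*w) (g(w) = 2 + (w - 155)/(w + w) = 2 + (-155 + w)/((2*w)) = 2 + (-155 + w)*(1/(2*w)) = 2 + (-155 + w)/(2*w))
g(-118) - A(T(-9), 18) = (5/2)*(-31 - 118)/(-118) - 1*158 = (5/2)*(-1/118)*(-149) - 158 = 745/236 - 158 = -36543/236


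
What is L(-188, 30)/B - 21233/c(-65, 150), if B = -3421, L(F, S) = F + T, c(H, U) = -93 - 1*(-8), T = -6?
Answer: 4273799/17105 ≈ 249.86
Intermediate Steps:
c(H, U) = -85 (c(H, U) = -93 + 8 = -85)
L(F, S) = -6 + F (L(F, S) = F - 6 = -6 + F)
L(-188, 30)/B - 21233/c(-65, 150) = (-6 - 188)/(-3421) - 21233/(-85) = -194*(-1/3421) - 21233*(-1/85) = 194/3421 + 1249/5 = 4273799/17105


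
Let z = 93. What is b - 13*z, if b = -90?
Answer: -1299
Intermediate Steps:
b - 13*z = -90 - 13*93 = -90 - 1209 = -1299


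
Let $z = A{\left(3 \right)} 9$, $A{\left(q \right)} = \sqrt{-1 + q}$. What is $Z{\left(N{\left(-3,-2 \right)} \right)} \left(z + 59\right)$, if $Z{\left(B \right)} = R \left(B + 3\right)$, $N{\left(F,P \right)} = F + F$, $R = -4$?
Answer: $708 + 108 \sqrt{2} \approx 860.74$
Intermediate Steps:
$N{\left(F,P \right)} = 2 F$
$Z{\left(B \right)} = -12 - 4 B$ ($Z{\left(B \right)} = - 4 \left(B + 3\right) = - 4 \left(3 + B\right) = -12 - 4 B$)
$z = 9 \sqrt{2}$ ($z = \sqrt{-1 + 3} \cdot 9 = \sqrt{2} \cdot 9 = 9 \sqrt{2} \approx 12.728$)
$Z{\left(N{\left(-3,-2 \right)} \right)} \left(z + 59\right) = \left(-12 - 4 \cdot 2 \left(-3\right)\right) \left(9 \sqrt{2} + 59\right) = \left(-12 - -24\right) \left(59 + 9 \sqrt{2}\right) = \left(-12 + 24\right) \left(59 + 9 \sqrt{2}\right) = 12 \left(59 + 9 \sqrt{2}\right) = 708 + 108 \sqrt{2}$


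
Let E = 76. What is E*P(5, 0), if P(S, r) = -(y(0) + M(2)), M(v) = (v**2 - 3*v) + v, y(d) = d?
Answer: 0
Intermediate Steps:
M(v) = v**2 - 2*v
P(S, r) = 0 (P(S, r) = -(0 + 2*(-2 + 2)) = -(0 + 2*0) = -(0 + 0) = -1*0 = 0)
E*P(5, 0) = 76*0 = 0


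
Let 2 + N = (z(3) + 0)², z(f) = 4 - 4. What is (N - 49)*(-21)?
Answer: 1071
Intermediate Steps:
z(f) = 0
N = -2 (N = -2 + (0 + 0)² = -2 + 0² = -2 + 0 = -2)
(N - 49)*(-21) = (-2 - 49)*(-21) = -51*(-21) = 1071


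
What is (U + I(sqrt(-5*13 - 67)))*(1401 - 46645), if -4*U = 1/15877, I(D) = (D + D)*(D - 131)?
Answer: 189641504143/15877 + 23707856*I*sqrt(33) ≈ 1.1944e+7 + 1.3619e+8*I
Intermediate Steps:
I(D) = 2*D*(-131 + D) (I(D) = (2*D)*(-131 + D) = 2*D*(-131 + D))
U = -1/63508 (U = -1/4/15877 = -1/4*1/15877 = -1/63508 ≈ -1.5746e-5)
(U + I(sqrt(-5*13 - 67)))*(1401 - 46645) = (-1/63508 + 2*sqrt(-5*13 - 67)*(-131 + sqrt(-5*13 - 67)))*(1401 - 46645) = (-1/63508 + 2*sqrt(-65 - 67)*(-131 + sqrt(-65 - 67)))*(-45244) = (-1/63508 + 2*sqrt(-132)*(-131 + sqrt(-132)))*(-45244) = (-1/63508 + 2*(2*I*sqrt(33))*(-131 + 2*I*sqrt(33)))*(-45244) = (-1/63508 + 4*I*sqrt(33)*(-131 + 2*I*sqrt(33)))*(-45244) = 11311/15877 - 180976*I*sqrt(33)*(-131 + 2*I*sqrt(33))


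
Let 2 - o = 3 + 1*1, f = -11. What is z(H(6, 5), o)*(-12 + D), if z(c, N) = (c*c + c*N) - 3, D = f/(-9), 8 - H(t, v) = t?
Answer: 97/3 ≈ 32.333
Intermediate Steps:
H(t, v) = 8 - t
o = -2 (o = 2 - (3 + 1*1) = 2 - (3 + 1) = 2 - 1*4 = 2 - 4 = -2)
D = 11/9 (D = -11/(-9) = -11*(-⅑) = 11/9 ≈ 1.2222)
z(c, N) = -3 + c² + N*c (z(c, N) = (c² + N*c) - 3 = -3 + c² + N*c)
z(H(6, 5), o)*(-12 + D) = (-3 + (8 - 1*6)² - 2*(8 - 1*6))*(-12 + 11/9) = (-3 + (8 - 6)² - 2*(8 - 6))*(-97/9) = (-3 + 2² - 2*2)*(-97/9) = (-3 + 4 - 4)*(-97/9) = -3*(-97/9) = 97/3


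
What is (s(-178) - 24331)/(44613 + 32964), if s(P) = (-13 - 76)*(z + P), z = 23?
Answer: -3512/25859 ≈ -0.13581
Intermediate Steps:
s(P) = -2047 - 89*P (s(P) = (-13 - 76)*(23 + P) = -89*(23 + P) = -2047 - 89*P)
(s(-178) - 24331)/(44613 + 32964) = ((-2047 - 89*(-178)) - 24331)/(44613 + 32964) = ((-2047 + 15842) - 24331)/77577 = (13795 - 24331)*(1/77577) = -10536*1/77577 = -3512/25859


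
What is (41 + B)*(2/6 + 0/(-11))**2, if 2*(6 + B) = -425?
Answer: -355/18 ≈ -19.722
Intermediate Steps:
B = -437/2 (B = -6 + (1/2)*(-425) = -6 - 425/2 = -437/2 ≈ -218.50)
(41 + B)*(2/6 + 0/(-11))**2 = (41 - 437/2)*(2/6 + 0/(-11))**2 = -355*(2*(1/6) + 0*(-1/11))**2/2 = -355*(1/3 + 0)**2/2 = -355*(1/3)**2/2 = -355/2*1/9 = -355/18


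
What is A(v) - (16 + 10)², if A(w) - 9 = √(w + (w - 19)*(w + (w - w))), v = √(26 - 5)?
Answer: -667 + I*21^(¼)*√(18 - √21) ≈ -667.0 + 7.8413*I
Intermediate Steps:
v = √21 ≈ 4.5826
A(w) = 9 + √(w + w*(-19 + w)) (A(w) = 9 + √(w + (w - 19)*(w + (w - w))) = 9 + √(w + (-19 + w)*(w + 0)) = 9 + √(w + (-19 + w)*w) = 9 + √(w + w*(-19 + w)))
A(v) - (16 + 10)² = (9 + √(√21*(-18 + √21))) - (16 + 10)² = (9 + 21^(¼)*√(-18 + √21)) - 1*26² = (9 + 21^(¼)*√(-18 + √21)) - 1*676 = (9 + 21^(¼)*√(-18 + √21)) - 676 = -667 + 21^(¼)*√(-18 + √21)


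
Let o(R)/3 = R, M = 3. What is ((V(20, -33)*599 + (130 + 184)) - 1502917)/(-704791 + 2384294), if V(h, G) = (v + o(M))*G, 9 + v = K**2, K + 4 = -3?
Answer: -2471186/1679503 ≈ -1.4714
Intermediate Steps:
K = -7 (K = -4 - 3 = -7)
v = 40 (v = -9 + (-7)**2 = -9 + 49 = 40)
o(R) = 3*R
V(h, G) = 49*G (V(h, G) = (40 + 3*3)*G = (40 + 9)*G = 49*G)
((V(20, -33)*599 + (130 + 184)) - 1502917)/(-704791 + 2384294) = (((49*(-33))*599 + (130 + 184)) - 1502917)/(-704791 + 2384294) = ((-1617*599 + 314) - 1502917)/1679503 = ((-968583 + 314) - 1502917)*(1/1679503) = (-968269 - 1502917)*(1/1679503) = -2471186*1/1679503 = -2471186/1679503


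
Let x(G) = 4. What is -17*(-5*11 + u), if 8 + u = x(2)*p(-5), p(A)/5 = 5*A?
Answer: 9571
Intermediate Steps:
p(A) = 25*A (p(A) = 5*(5*A) = 25*A)
u = -508 (u = -8 + 4*(25*(-5)) = -8 + 4*(-125) = -8 - 500 = -508)
-17*(-5*11 + u) = -17*(-5*11 - 508) = -17*(-55 - 508) = -17*(-563) = 9571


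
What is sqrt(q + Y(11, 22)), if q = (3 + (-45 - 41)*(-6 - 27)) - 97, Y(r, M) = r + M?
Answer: sqrt(2777) ≈ 52.697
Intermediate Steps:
Y(r, M) = M + r
q = 2744 (q = (3 - 86*(-33)) - 97 = (3 + 2838) - 97 = 2841 - 97 = 2744)
sqrt(q + Y(11, 22)) = sqrt(2744 + (22 + 11)) = sqrt(2744 + 33) = sqrt(2777)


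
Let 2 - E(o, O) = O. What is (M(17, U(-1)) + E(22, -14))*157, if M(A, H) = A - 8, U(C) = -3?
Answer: 3925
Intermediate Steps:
E(o, O) = 2 - O
M(A, H) = -8 + A
(M(17, U(-1)) + E(22, -14))*157 = ((-8 + 17) + (2 - 1*(-14)))*157 = (9 + (2 + 14))*157 = (9 + 16)*157 = 25*157 = 3925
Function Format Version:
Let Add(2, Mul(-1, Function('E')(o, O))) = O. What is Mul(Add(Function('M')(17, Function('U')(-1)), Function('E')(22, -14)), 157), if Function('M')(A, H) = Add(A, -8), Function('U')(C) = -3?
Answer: 3925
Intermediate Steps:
Function('E')(o, O) = Add(2, Mul(-1, O))
Function('M')(A, H) = Add(-8, A)
Mul(Add(Function('M')(17, Function('U')(-1)), Function('E')(22, -14)), 157) = Mul(Add(Add(-8, 17), Add(2, Mul(-1, -14))), 157) = Mul(Add(9, Add(2, 14)), 157) = Mul(Add(9, 16), 157) = Mul(25, 157) = 3925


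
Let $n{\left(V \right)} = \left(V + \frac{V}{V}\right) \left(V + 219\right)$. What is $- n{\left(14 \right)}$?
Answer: $-3495$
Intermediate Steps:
$n{\left(V \right)} = \left(1 + V\right) \left(219 + V\right)$ ($n{\left(V \right)} = \left(V + 1\right) \left(219 + V\right) = \left(1 + V\right) \left(219 + V\right)$)
$- n{\left(14 \right)} = - (219 + 14^{2} + 220 \cdot 14) = - (219 + 196 + 3080) = \left(-1\right) 3495 = -3495$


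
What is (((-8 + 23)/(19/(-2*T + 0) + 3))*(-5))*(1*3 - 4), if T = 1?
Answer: -150/13 ≈ -11.538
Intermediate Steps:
(((-8 + 23)/(19/(-2*T + 0) + 3))*(-5))*(1*3 - 4) = (((-8 + 23)/(19/(-2*1 + 0) + 3))*(-5))*(1*3 - 4) = ((15/(19/(-2 + 0) + 3))*(-5))*(3 - 4) = ((15/(19/(-2) + 3))*(-5))*(-1) = ((15/(19*(-½) + 3))*(-5))*(-1) = ((15/(-19/2 + 3))*(-5))*(-1) = ((15/(-13/2))*(-5))*(-1) = ((15*(-2/13))*(-5))*(-1) = -30/13*(-5)*(-1) = (150/13)*(-1) = -150/13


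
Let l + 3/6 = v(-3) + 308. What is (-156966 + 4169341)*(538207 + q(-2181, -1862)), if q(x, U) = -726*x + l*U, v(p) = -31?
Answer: 6446963778750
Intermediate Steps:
l = 553/2 (l = -½ + (-31 + 308) = -½ + 277 = 553/2 ≈ 276.50)
q(x, U) = -726*x + 553*U/2
(-156966 + 4169341)*(538207 + q(-2181, -1862)) = (-156966 + 4169341)*(538207 + (-726*(-2181) + (553/2)*(-1862))) = 4012375*(538207 + (1583406 - 514843)) = 4012375*(538207 + 1068563) = 4012375*1606770 = 6446963778750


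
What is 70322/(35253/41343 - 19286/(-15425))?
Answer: 14948482909850/447039541 ≈ 33439.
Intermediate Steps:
70322/(35253/41343 - 19286/(-15425)) = 70322/(35253*(1/41343) - 19286*(-1/15425)) = 70322/(11751/13781 + 19286/15425) = 70322/(447039541/212571925) = 70322*(212571925/447039541) = 14948482909850/447039541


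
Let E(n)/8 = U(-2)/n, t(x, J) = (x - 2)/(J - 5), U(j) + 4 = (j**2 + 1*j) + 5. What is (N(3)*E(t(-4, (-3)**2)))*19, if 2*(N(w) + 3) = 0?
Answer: 912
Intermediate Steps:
U(j) = 1 + j + j**2 (U(j) = -4 + ((j**2 + 1*j) + 5) = -4 + ((j**2 + j) + 5) = -4 + ((j + j**2) + 5) = -4 + (5 + j + j**2) = 1 + j + j**2)
N(w) = -3 (N(w) = -3 + (1/2)*0 = -3 + 0 = -3)
t(x, J) = (-2 + x)/(-5 + J)
E(n) = 24/n (E(n) = 8*((1 - 2 + (-2)**2)/n) = 8*((1 - 2 + 4)/n) = 8*(3/n) = 24/n)
(N(3)*E(t(-4, (-3)**2)))*19 = -72/((-2 - 4)/(-5 + (-3)**2))*19 = -72/(-6/(-5 + 9))*19 = -72/(-6/4)*19 = -72/((1/4)*(-6))*19 = -72/(-3/2)*19 = -72*(-2)/3*19 = -3*(-16)*19 = 48*19 = 912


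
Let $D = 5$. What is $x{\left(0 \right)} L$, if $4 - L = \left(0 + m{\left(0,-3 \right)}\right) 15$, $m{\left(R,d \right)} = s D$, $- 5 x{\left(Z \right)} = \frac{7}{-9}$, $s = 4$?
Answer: $- \frac{2072}{45} \approx -46.044$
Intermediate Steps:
$x{\left(Z \right)} = \frac{7}{45}$ ($x{\left(Z \right)} = - \frac{7 \frac{1}{-9}}{5} = - \frac{7 \left(- \frac{1}{9}\right)}{5} = \left(- \frac{1}{5}\right) \left(- \frac{7}{9}\right) = \frac{7}{45}$)
$m{\left(R,d \right)} = 20$ ($m{\left(R,d \right)} = 4 \cdot 5 = 20$)
$L = -296$ ($L = 4 - \left(0 + 20\right) 15 = 4 - 20 \cdot 15 = 4 - 300 = -296$)
$x{\left(0 \right)} L = \frac{7}{45} \left(-296\right) = - \frac{2072}{45}$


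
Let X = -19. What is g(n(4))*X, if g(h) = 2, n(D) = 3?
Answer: -38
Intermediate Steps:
g(n(4))*X = 2*(-19) = -38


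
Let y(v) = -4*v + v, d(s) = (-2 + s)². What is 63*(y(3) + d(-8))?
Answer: 5733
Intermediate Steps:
y(v) = -3*v
63*(y(3) + d(-8)) = 63*(-3*3 + (-2 - 8)²) = 63*(-9 + (-10)²) = 63*(-9 + 100) = 63*91 = 5733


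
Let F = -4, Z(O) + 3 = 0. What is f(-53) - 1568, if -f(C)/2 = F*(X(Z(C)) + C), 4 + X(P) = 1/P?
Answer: -6080/3 ≈ -2026.7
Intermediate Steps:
Z(O) = -3 (Z(O) = -3 + 0 = -3)
X(P) = -4 + 1/P
f(C) = -104/3 + 8*C (f(C) = -(-8)*((-4 + 1/(-3)) + C) = -(-8)*((-4 - 1/3) + C) = -(-8)*(-13/3 + C) = -2*(52/3 - 4*C) = -104/3 + 8*C)
f(-53) - 1568 = (-104/3 + 8*(-53)) - 1568 = (-104/3 - 424) - 1568 = -1376/3 - 1568 = -6080/3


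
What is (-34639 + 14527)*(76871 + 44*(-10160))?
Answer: 7444838928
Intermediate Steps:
(-34639 + 14527)*(76871 + 44*(-10160)) = -20112*(76871 - 447040) = -20112*(-370169) = 7444838928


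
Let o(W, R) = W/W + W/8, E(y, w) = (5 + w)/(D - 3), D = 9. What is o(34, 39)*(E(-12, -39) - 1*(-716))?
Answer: 14917/4 ≈ 3729.3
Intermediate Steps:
E(y, w) = ⅚ + w/6 (E(y, w) = (5 + w)/(9 - 3) = (5 + w)/6 = (5 + w)*(⅙) = ⅚ + w/6)
o(W, R) = 1 + W/8 (o(W, R) = 1 + W*(⅛) = 1 + W/8)
o(34, 39)*(E(-12, -39) - 1*(-716)) = (1 + (⅛)*34)*((⅚ + (⅙)*(-39)) - 1*(-716)) = (1 + 17/4)*((⅚ - 13/2) + 716) = 21*(-17/3 + 716)/4 = (21/4)*(2131/3) = 14917/4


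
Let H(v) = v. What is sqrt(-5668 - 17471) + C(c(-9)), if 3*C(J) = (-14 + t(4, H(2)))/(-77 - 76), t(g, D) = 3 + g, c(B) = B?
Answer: 7/459 + 3*I*sqrt(2571) ≈ 0.015251 + 152.11*I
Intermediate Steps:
C(J) = 7/459 (C(J) = ((-14 + (3 + 4))/(-77 - 76))/3 = ((-14 + 7)/(-153))/3 = (-7*(-1/153))/3 = (1/3)*(7/153) = 7/459)
sqrt(-5668 - 17471) + C(c(-9)) = sqrt(-5668 - 17471) + 7/459 = sqrt(-23139) + 7/459 = 3*I*sqrt(2571) + 7/459 = 7/459 + 3*I*sqrt(2571)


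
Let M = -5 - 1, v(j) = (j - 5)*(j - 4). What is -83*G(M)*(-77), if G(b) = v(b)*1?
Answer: 703010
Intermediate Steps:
v(j) = (-5 + j)*(-4 + j)
M = -6
G(b) = 20 + b**2 - 9*b (G(b) = (20 + b**2 - 9*b)*1 = 20 + b**2 - 9*b)
-83*G(M)*(-77) = -83*(20 + (-6)**2 - 9*(-6))*(-77) = -83*(20 + 36 + 54)*(-77) = -83*110*(-77) = -9130*(-77) = 703010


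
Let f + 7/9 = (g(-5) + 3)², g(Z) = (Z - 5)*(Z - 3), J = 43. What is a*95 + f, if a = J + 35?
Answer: 128684/9 ≈ 14298.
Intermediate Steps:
a = 78 (a = 43 + 35 = 78)
g(Z) = (-5 + Z)*(-3 + Z)
f = 61994/9 (f = -7/9 + ((15 + (-5)² - 8*(-5)) + 3)² = -7/9 + ((15 + 25 + 40) + 3)² = -7/9 + (80 + 3)² = -7/9 + 83² = -7/9 + 6889 = 61994/9 ≈ 6888.2)
a*95 + f = 78*95 + 61994/9 = 7410 + 61994/9 = 128684/9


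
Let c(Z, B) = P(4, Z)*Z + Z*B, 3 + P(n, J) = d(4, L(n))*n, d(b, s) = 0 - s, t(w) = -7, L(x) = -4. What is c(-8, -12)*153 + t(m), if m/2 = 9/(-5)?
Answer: -1231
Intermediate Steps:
m = -18/5 (m = 2*(9/(-5)) = 2*(9*(-1/5)) = 2*(-9/5) = -18/5 ≈ -3.6000)
d(b, s) = -s
P(n, J) = -3 + 4*n (P(n, J) = -3 + (-1*(-4))*n = -3 + 4*n)
c(Z, B) = 13*Z + B*Z (c(Z, B) = (-3 + 4*4)*Z + Z*B = (-3 + 16)*Z + B*Z = 13*Z + B*Z)
c(-8, -12)*153 + t(m) = -8*(13 - 12)*153 - 7 = -8*1*153 - 7 = -8*153 - 7 = -1224 - 7 = -1231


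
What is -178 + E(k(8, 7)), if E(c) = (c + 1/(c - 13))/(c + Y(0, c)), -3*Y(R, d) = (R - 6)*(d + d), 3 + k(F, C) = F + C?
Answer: -10669/60 ≈ -177.82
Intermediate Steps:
k(F, C) = -3 + C + F (k(F, C) = -3 + (F + C) = -3 + (C + F) = -3 + C + F)
Y(R, d) = -2*d*(-6 + R)/3 (Y(R, d) = -(R - 6)*(d + d)/3 = -(-6 + R)*2*d/3 = -2*d*(-6 + R)/3)
E(c) = (c + 1/(-13 + c))/(5*c) (E(c) = (c + 1/(c - 13))/(c + 2*c*(6 - 1*0)/3) = (c + 1/(-13 + c))/(c + 2*c*(6 + 0)/3) = (c + 1/(-13 + c))/(c + (2/3)*c*6) = (c + 1/(-13 + c))/(c + 4*c) = (c + 1/(-13 + c))/((5*c)) = (c + 1/(-13 + c))*(1/(5*c)) = (c + 1/(-13 + c))/(5*c))
-178 + E(k(8, 7)) = -178 + (1 + (-3 + 7 + 8)**2 - 13*(-3 + 7 + 8))/(5*(-3 + 7 + 8)*(-13 + (-3 + 7 + 8))) = -178 + (1/5)*(1 + 12**2 - 13*12)/(12*(-13 + 12)) = -178 + (1/5)*(1/12)*(1 + 144 - 156)/(-1) = -178 + (1/5)*(1/12)*(-1)*(-11) = -178 + 11/60 = -10669/60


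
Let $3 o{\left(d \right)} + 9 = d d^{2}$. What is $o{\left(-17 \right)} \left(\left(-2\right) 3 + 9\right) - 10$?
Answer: $-4932$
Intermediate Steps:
$o{\left(d \right)} = -3 + \frac{d^{3}}{3}$ ($o{\left(d \right)} = -3 + \frac{d d^{2}}{3} = -3 + \frac{d^{3}}{3}$)
$o{\left(-17 \right)} \left(\left(-2\right) 3 + 9\right) - 10 = \left(-3 + \frac{\left(-17\right)^{3}}{3}\right) \left(\left(-2\right) 3 + 9\right) - 10 = \left(-3 + \frac{1}{3} \left(-4913\right)\right) \left(-6 + 9\right) - 10 = \left(-3 - \frac{4913}{3}\right) 3 - 10 = \left(- \frac{4922}{3}\right) 3 - 10 = -4922 - 10 = -4932$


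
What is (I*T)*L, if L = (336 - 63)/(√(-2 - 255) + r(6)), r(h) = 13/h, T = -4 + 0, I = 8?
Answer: -681408/9421 + 314496*I*√257/9421 ≈ -72.329 + 535.16*I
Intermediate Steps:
T = -4
L = 273/(13/6 + I*√257) (L = (336 - 63)/(√(-2 - 255) + 13/6) = 273/(√(-257) + 13*(⅙)) = 273/(I*√257 + 13/6) = 273/(13/6 + I*√257) ≈ 2.2603 - 16.724*I)
(I*T)*L = (8*(-4))*(21294/9421 - 9828*I*√257/9421) = -32*(21294/9421 - 9828*I*√257/9421) = -681408/9421 + 314496*I*√257/9421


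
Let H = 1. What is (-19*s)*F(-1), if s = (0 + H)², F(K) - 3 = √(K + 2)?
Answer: -76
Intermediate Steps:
F(K) = 3 + √(2 + K) (F(K) = 3 + √(K + 2) = 3 + √(2 + K))
s = 1 (s = (0 + 1)² = 1² = 1)
(-19*s)*F(-1) = (-19*1)*(3 + √(2 - 1)) = -19*(3 + √1) = -19*(3 + 1) = -19*4 = -76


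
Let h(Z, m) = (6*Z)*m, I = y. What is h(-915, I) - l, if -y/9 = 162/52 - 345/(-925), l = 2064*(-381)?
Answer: 461155743/481 ≈ 9.5874e+5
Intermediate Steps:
l = -786384
y = -151011/4810 (y = -9*(162/52 - 345/(-925)) = -9*(162*(1/52) - 345*(-1/925)) = -9*(81/26 + 69/185) = -9*16779/4810 = -151011/4810 ≈ -31.395)
I = -151011/4810 ≈ -31.395
h(Z, m) = 6*Z*m
h(-915, I) - l = 6*(-915)*(-151011/4810) - 1*(-786384) = 82905039/481 + 786384 = 461155743/481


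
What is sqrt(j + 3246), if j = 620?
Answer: sqrt(3866) ≈ 62.177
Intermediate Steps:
sqrt(j + 3246) = sqrt(620 + 3246) = sqrt(3866)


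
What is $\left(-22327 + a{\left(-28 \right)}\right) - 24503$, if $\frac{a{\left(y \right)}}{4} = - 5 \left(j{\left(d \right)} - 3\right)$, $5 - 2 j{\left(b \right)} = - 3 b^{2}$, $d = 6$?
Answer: $-47900$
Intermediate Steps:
$j{\left(b \right)} = \frac{5}{2} + \frac{3 b^{2}}{2}$ ($j{\left(b \right)} = \frac{5}{2} - \frac{\left(-3\right) b^{2}}{2} = \frac{5}{2} + \frac{3 b^{2}}{2}$)
$a{\left(y \right)} = -1070$ ($a{\left(y \right)} = 4 \left(- 5 \left(\left(\frac{5}{2} + \frac{3 \cdot 6^{2}}{2}\right) - 3\right)\right) = 4 \left(- 5 \left(\left(\frac{5}{2} + \frac{3}{2} \cdot 36\right) - 3\right)\right) = 4 \left(- 5 \left(\left(\frac{5}{2} + 54\right) - 3\right)\right) = 4 \left(- 5 \left(\frac{113}{2} - 3\right)\right) = 4 \left(\left(-5\right) \frac{107}{2}\right) = 4 \left(- \frac{535}{2}\right) = -1070$)
$\left(-22327 + a{\left(-28 \right)}\right) - 24503 = \left(-22327 - 1070\right) - 24503 = -23397 - 24503 = -47900$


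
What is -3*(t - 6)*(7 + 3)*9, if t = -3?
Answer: 2430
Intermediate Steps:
-3*(t - 6)*(7 + 3)*9 = -3*(-3 - 6)*(7 + 3)*9 = -(-27)*10*9 = -3*(-90)*9 = 270*9 = 2430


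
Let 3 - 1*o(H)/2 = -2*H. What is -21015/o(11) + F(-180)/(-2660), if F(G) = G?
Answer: -558909/1330 ≈ -420.23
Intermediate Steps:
o(H) = 6 + 4*H (o(H) = 6 - (-4)*H = 6 + 4*H)
-21015/o(11) + F(-180)/(-2660) = -21015/(6 + 4*11) - 180/(-2660) = -21015/(6 + 44) - 180*(-1/2660) = -21015/50 + 9/133 = -21015*1/50 + 9/133 = -4203/10 + 9/133 = -558909/1330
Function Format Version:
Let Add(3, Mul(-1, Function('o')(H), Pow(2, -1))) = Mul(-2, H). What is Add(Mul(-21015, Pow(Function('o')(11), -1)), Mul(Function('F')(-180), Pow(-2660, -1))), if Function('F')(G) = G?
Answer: Rational(-558909, 1330) ≈ -420.23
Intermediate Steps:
Function('o')(H) = Add(6, Mul(4, H)) (Function('o')(H) = Add(6, Mul(-2, Mul(-2, H))) = Add(6, Mul(4, H)))
Add(Mul(-21015, Pow(Function('o')(11), -1)), Mul(Function('F')(-180), Pow(-2660, -1))) = Add(Mul(-21015, Pow(Add(6, Mul(4, 11)), -1)), Mul(-180, Pow(-2660, -1))) = Add(Mul(-21015, Pow(Add(6, 44), -1)), Mul(-180, Rational(-1, 2660))) = Add(Mul(-21015, Pow(50, -1)), Rational(9, 133)) = Add(Mul(-21015, Rational(1, 50)), Rational(9, 133)) = Add(Rational(-4203, 10), Rational(9, 133)) = Rational(-558909, 1330)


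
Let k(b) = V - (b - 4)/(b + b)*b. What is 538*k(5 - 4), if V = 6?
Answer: 4035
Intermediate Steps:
k(b) = 8 - b/2 (k(b) = 6 - (b - 4)/(b + b)*b = 6 - (-4 + b)/((2*b))*b = 6 - (-4 + b)*(1/(2*b))*b = 6 - (-4 + b)/(2*b)*b = 6 - (-2 + b/2) = 6 + (2 - b/2) = 8 - b/2)
538*k(5 - 4) = 538*(8 - (5 - 4)/2) = 538*(8 - 1/2*1) = 538*(8 - 1/2) = 538*(15/2) = 4035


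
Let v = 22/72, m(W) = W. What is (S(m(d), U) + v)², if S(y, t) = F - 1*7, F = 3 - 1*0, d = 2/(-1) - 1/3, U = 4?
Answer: 17689/1296 ≈ 13.649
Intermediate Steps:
d = -7/3 (d = 2*(-1) - 1*⅓ = -2 - ⅓ = -7/3 ≈ -2.3333)
F = 3 (F = 3 + 0 = 3)
v = 11/36 (v = 22*(1/72) = 11/36 ≈ 0.30556)
S(y, t) = -4 (S(y, t) = 3 - 1*7 = 3 - 7 = -4)
(S(m(d), U) + v)² = (-4 + 11/36)² = (-133/36)² = 17689/1296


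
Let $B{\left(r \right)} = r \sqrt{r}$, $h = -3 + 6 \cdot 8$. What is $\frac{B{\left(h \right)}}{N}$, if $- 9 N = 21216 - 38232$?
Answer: $\frac{405 \sqrt{5}}{5672} \approx 0.15966$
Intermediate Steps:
$h = 45$ ($h = -3 + 48 = 45$)
$B{\left(r \right)} = r^{\frac{3}{2}}$
$N = \frac{5672}{3}$ ($N = - \frac{21216 - 38232}{9} = \left(- \frac{1}{9}\right) \left(-17016\right) = \frac{5672}{3} \approx 1890.7$)
$\frac{B{\left(h \right)}}{N} = \frac{45^{\frac{3}{2}}}{\frac{5672}{3}} = 135 \sqrt{5} \cdot \frac{3}{5672} = \frac{405 \sqrt{5}}{5672}$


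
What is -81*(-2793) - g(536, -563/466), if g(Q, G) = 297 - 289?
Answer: 226225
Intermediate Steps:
g(Q, G) = 8
-81*(-2793) - g(536, -563/466) = -81*(-2793) - 1*8 = 226233 - 8 = 226225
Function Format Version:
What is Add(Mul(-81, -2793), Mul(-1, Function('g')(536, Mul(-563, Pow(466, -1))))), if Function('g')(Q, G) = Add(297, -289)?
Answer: 226225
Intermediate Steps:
Function('g')(Q, G) = 8
Add(Mul(-81, -2793), Mul(-1, Function('g')(536, Mul(-563, Pow(466, -1))))) = Add(Mul(-81, -2793), Mul(-1, 8)) = Add(226233, -8) = 226225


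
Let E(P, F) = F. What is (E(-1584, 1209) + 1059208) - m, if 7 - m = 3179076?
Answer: 4239486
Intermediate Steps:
m = -3179069 (m = 7 - 1*3179076 = 7 - 3179076 = -3179069)
(E(-1584, 1209) + 1059208) - m = (1209 + 1059208) - 1*(-3179069) = 1060417 + 3179069 = 4239486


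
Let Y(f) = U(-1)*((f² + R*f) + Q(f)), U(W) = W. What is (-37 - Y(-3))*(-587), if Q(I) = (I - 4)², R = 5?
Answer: -3522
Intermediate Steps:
Q(I) = (-4 + I)²
Y(f) = -f² - (-4 + f)² - 5*f (Y(f) = -((f² + 5*f) + (-4 + f)²) = -(f² + (-4 + f)² + 5*f) = -f² - (-4 + f)² - 5*f)
(-37 - Y(-3))*(-587) = (-37 - (-16 - 2*(-3)² + 3*(-3)))*(-587) = (-37 - (-16 - 2*9 - 9))*(-587) = (-37 - (-16 - 18 - 9))*(-587) = (-37 - 1*(-43))*(-587) = (-37 + 43)*(-587) = 6*(-587) = -3522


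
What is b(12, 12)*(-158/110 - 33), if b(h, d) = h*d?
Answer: -272736/55 ≈ -4958.8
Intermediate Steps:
b(h, d) = d*h
b(12, 12)*(-158/110 - 33) = (12*12)*(-158/110 - 33) = 144*(-158*1/110 - 33) = 144*(-79/55 - 33) = 144*(-1894/55) = -272736/55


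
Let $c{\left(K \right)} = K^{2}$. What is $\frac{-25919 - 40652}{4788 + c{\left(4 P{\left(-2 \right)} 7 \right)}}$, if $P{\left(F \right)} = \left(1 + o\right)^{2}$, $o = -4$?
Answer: $- \frac{66571}{68292} \approx -0.9748$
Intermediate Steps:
$P{\left(F \right)} = 9$ ($P{\left(F \right)} = \left(1 - 4\right)^{2} = \left(-3\right)^{2} = 9$)
$\frac{-25919 - 40652}{4788 + c{\left(4 P{\left(-2 \right)} 7 \right)}} = \frac{-25919 - 40652}{4788 + \left(4 \cdot 9 \cdot 7\right)^{2}} = - \frac{66571}{4788 + \left(36 \cdot 7\right)^{2}} = - \frac{66571}{4788 + 252^{2}} = - \frac{66571}{4788 + 63504} = - \frac{66571}{68292}$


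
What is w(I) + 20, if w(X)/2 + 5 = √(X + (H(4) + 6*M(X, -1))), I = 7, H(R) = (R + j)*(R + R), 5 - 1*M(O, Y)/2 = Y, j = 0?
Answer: 10 + 2*√111 ≈ 31.071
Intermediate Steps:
M(O, Y) = 10 - 2*Y
H(R) = 2*R² (H(R) = (R + 0)*(R + R) = R*(2*R) = 2*R²)
w(X) = -10 + 2*√(104 + X) (w(X) = -10 + 2*√(X + (2*4² + 6*(10 - 2*(-1)))) = -10 + 2*√(X + (2*16 + 6*(10 + 2))) = -10 + 2*√(X + (32 + 6*12)) = -10 + 2*√(X + (32 + 72)) = -10 + 2*√(X + 104) = -10 + 2*√(104 + X))
w(I) + 20 = (-10 + 2*√(104 + 7)) + 20 = (-10 + 2*√111) + 20 = 10 + 2*√111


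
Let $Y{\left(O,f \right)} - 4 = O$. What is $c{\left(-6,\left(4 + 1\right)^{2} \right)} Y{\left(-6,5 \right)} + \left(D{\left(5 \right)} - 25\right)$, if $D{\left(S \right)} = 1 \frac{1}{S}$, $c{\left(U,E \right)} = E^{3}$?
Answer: $- \frac{156374}{5} \approx -31275.0$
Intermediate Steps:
$D{\left(S \right)} = \frac{1}{S}$
$Y{\left(O,f \right)} = 4 + O$
$c{\left(-6,\left(4 + 1\right)^{2} \right)} Y{\left(-6,5 \right)} + \left(D{\left(5 \right)} - 25\right) = \left(\left(4 + 1\right)^{2}\right)^{3} \left(4 - 6\right) + \left(\frac{1}{5} - 25\right) = \left(5^{2}\right)^{3} \left(-2\right) + \left(\frac{1}{5} - 25\right) = 25^{3} \left(-2\right) - \frac{124}{5} = 15625 \left(-2\right) - \frac{124}{5} = -31250 - \frac{124}{5} = - \frac{156374}{5}$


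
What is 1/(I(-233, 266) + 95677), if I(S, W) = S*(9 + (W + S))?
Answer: 1/85891 ≈ 1.1643e-5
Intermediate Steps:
I(S, W) = S*(9 + S + W) (I(S, W) = S*(9 + (S + W)) = S*(9 + S + W))
1/(I(-233, 266) + 95677) = 1/(-233*(9 - 233 + 266) + 95677) = 1/(-233*42 + 95677) = 1/(-9786 + 95677) = 1/85891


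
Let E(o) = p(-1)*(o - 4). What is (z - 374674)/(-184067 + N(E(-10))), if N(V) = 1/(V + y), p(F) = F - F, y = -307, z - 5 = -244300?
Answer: 63341161/18836190 ≈ 3.3627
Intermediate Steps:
z = -244295 (z = 5 - 244300 = -244295)
p(F) = 0
E(o) = 0 (E(o) = 0*(o - 4) = 0*(-4 + o) = 0)
N(V) = 1/(-307 + V) (N(V) = 1/(V - 307) = 1/(-307 + V))
(z - 374674)/(-184067 + N(E(-10))) = (-244295 - 374674)/(-184067 + 1/(-307 + 0)) = -618969/(-184067 + 1/(-307)) = -618969/(-184067 - 1/307) = -618969/(-56508570/307) = -618969*(-307/56508570) = 63341161/18836190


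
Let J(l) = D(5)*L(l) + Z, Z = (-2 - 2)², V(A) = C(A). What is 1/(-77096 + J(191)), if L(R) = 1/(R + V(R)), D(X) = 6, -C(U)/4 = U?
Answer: -191/14722282 ≈ -1.2974e-5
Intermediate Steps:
C(U) = -4*U
V(A) = -4*A
Z = 16 (Z = (-4)² = 16)
L(R) = -1/(3*R) (L(R) = 1/(R - 4*R) = 1/(-3*R) = -1/(3*R))
J(l) = 16 - 2/l (J(l) = 6*(-1/(3*l)) + 16 = -2/l + 16 = 16 - 2/l)
1/(-77096 + J(191)) = 1/(-77096 + (16 - 2/191)) = 1/(-77096 + 3054/191) = 1/(-14722282/191) = -191/14722282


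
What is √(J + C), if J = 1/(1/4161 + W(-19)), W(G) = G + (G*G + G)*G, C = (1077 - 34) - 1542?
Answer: 5*I*√3669370124863873/13558618 ≈ 22.338*I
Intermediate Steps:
C = -499 (C = 1043 - 1542 = -499)
W(G) = G + G*(G + G²) (W(G) = G + (G² + G)*G = G + (G + G²)*G = G + G*(G + G²))
J = -4161/27117236 (J = 1/(1/4161 - 19*(1 - 19 + (-19)²)) = 1/(1/4161 - 19*(1 - 19 + 361)) = 1/(1/4161 - 19*343) = 1/(1/4161 - 6517) = 1/(-27117236/4161) = -4161/27117236 ≈ -0.00015344)
√(J + C) = √(-4161/27117236 - 499) = √(-13531504925/27117236) = 5*I*√3669370124863873/13558618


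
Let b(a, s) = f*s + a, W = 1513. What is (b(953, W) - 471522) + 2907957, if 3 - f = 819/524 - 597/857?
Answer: 1096002633821/449068 ≈ 2.4406e+6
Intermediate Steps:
f = 958149/449068 (f = 3 - (819/524 - 597/857) = 3 - 1*389055/449068 = 3 - 389055/449068 = 958149/449068 ≈ 2.1336)
b(a, s) = a + 958149*s/449068 (b(a, s) = 958149*s/449068 + a = a + 958149*s/449068)
(b(953, W) - 471522) + 2907957 = ((953 + (958149/449068)*1513) - 471522) + 2907957 = ((953 + 1449679437/449068) - 471522) + 2907957 = (1877641241/449068 - 471522) + 2907957 = -209867800255/449068 + 2907957 = 1096002633821/449068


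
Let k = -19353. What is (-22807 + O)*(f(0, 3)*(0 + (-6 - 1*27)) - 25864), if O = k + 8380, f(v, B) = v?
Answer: 873685920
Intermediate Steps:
O = -10973 (O = -19353 + 8380 = -10973)
(-22807 + O)*(f(0, 3)*(0 + (-6 - 1*27)) - 25864) = (-22807 - 10973)*(0*(0 + (-6 - 1*27)) - 25864) = -33780*(0*(0 + (-6 - 27)) - 25864) = -33780*(0*(0 - 33) - 25864) = -33780*(0*(-33) - 25864) = -33780*(0 - 25864) = -33780*(-25864) = 873685920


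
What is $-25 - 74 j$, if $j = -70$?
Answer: $5155$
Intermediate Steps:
$-25 - 74 j = -25 - -5180 = -25 + 5180 = 5155$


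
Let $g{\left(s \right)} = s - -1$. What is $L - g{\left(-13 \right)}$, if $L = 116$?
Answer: $128$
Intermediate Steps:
$g{\left(s \right)} = 1 + s$ ($g{\left(s \right)} = s + 1 = 1 + s$)
$L - g{\left(-13 \right)} = 116 - \left(1 - 13\right) = 116 - -12 = 116 + 12 = 128$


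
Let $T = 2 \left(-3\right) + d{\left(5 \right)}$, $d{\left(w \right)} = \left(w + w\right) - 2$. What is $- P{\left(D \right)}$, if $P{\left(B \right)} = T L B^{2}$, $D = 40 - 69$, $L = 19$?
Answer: $-31958$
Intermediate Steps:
$d{\left(w \right)} = -2 + 2 w$ ($d{\left(w \right)} = 2 w - 2 = -2 + 2 w$)
$T = 2$ ($T = 2 \left(-3\right) + \left(-2 + 2 \cdot 5\right) = -6 + \left(-2 + 10\right) = -6 + 8 = 2$)
$D = -29$
$P{\left(B \right)} = 38 B^{2}$ ($P{\left(B \right)} = 2 \cdot 19 B^{2} = 38 B^{2}$)
$- P{\left(D \right)} = - 38 \left(-29\right)^{2} = - 38 \cdot 841 = \left(-1\right) 31958 = -31958$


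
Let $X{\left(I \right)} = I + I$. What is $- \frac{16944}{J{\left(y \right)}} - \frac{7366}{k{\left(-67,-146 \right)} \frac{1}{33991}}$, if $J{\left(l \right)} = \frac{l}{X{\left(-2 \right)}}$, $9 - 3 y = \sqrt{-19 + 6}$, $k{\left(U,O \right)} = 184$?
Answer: $- \frac{5799698299}{4324} + \frac{101664 i \sqrt{13}}{47} \approx -1.3413 \cdot 10^{6} + 7799.0 i$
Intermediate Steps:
$X{\left(I \right)} = 2 I$
$y = 3 - \frac{i \sqrt{13}}{3}$ ($y = 3 - \frac{\sqrt{-19 + 6}}{3} = 3 - \frac{\sqrt{-13}}{3} = 3 - \frac{i \sqrt{13}}{3} \approx 3.0 - 1.2019 i$)
$J{\left(l \right)} = - \frac{l}{4}$ ($J{\left(l \right)} = \frac{l}{2 \left(-2\right)} = \frac{l}{-4} = l \left(- \frac{1}{4}\right) = - \frac{l}{4}$)
$- \frac{16944}{J{\left(y \right)}} - \frac{7366}{k{\left(-67,-146 \right)} \frac{1}{33991}} = - \frac{16944}{\left(- \frac{1}{4}\right) \left(3 - \frac{i \sqrt{13}}{3}\right)} - \frac{7366}{184 \cdot \frac{1}{33991}} = - \frac{16944}{- \frac{3}{4} + \frac{i \sqrt{13}}{12}} - \frac{7366}{184 \cdot \frac{1}{33991}} = - \frac{16944}{- \frac{3}{4} + \frac{i \sqrt{13}}{12}} - \frac{7366}{\frac{184}{33991}} = - \frac{16944}{- \frac{3}{4} + \frac{i \sqrt{13}}{12}} - \frac{125188853}{92} = - \frac{125188853}{92} - \frac{16944}{- \frac{3}{4} + \frac{i \sqrt{13}}{12}}$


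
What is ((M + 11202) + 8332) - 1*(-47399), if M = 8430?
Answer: 75363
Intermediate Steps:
((M + 11202) + 8332) - 1*(-47399) = ((8430 + 11202) + 8332) - 1*(-47399) = (19632 + 8332) + 47399 = 27964 + 47399 = 75363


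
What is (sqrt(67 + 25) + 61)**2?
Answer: 3813 + 244*sqrt(23) ≈ 4983.2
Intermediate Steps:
(sqrt(67 + 25) + 61)**2 = (sqrt(92) + 61)**2 = (2*sqrt(23) + 61)**2 = (61 + 2*sqrt(23))**2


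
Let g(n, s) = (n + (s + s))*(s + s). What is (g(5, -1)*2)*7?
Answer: -84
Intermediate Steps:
g(n, s) = 2*s*(n + 2*s) (g(n, s) = (n + 2*s)*(2*s) = 2*s*(n + 2*s))
(g(5, -1)*2)*7 = ((2*(-1)*(5 + 2*(-1)))*2)*7 = ((2*(-1)*(5 - 2))*2)*7 = ((2*(-1)*3)*2)*7 = -6*2*7 = -12*7 = -84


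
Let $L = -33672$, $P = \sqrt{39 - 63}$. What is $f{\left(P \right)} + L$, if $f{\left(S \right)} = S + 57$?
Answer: $-33615 + 2 i \sqrt{6} \approx -33615.0 + 4.899 i$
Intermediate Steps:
$P = 2 i \sqrt{6}$ ($P = \sqrt{-24} = 2 i \sqrt{6} \approx 4.899 i$)
$f{\left(S \right)} = 57 + S$
$f{\left(P \right)} + L = \left(57 + 2 i \sqrt{6}\right) - 33672 = -33615 + 2 i \sqrt{6}$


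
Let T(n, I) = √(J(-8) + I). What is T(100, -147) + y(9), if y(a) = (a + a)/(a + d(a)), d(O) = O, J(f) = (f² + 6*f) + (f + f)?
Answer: 1 + 7*I*√3 ≈ 1.0 + 12.124*I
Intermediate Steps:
J(f) = f² + 8*f (J(f) = (f² + 6*f) + 2*f = f² + 8*f)
y(a) = 1 (y(a) = (a + a)/(a + a) = (2*a)/((2*a)) = (2*a)*(1/(2*a)) = 1)
T(n, I) = √I (T(n, I) = √(-8*(8 - 8) + I) = √(-8*0 + I) = √(0 + I) = √I)
T(100, -147) + y(9) = √(-147) + 1 = 7*I*√3 + 1 = 1 + 7*I*√3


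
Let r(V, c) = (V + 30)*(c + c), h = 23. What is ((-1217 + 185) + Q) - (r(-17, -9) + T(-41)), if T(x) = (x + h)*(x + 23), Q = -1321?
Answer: -2443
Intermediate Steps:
r(V, c) = 2*c*(30 + V) (r(V, c) = (30 + V)*(2*c) = 2*c*(30 + V))
T(x) = (23 + x)**2 (T(x) = (x + 23)*(x + 23) = (23 + x)*(23 + x) = (23 + x)**2)
((-1217 + 185) + Q) - (r(-17, -9) + T(-41)) = ((-1217 + 185) - 1321) - (2*(-9)*(30 - 17) + (529 + (-41)**2 + 46*(-41))) = (-1032 - 1321) - (2*(-9)*13 + (529 + 1681 - 1886)) = -2353 - (-234 + 324) = -2353 - 1*90 = -2353 - 90 = -2443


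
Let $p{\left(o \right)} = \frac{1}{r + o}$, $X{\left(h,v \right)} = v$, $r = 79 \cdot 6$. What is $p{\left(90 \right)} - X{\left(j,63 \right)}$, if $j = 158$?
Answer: $- \frac{35531}{564} \approx -62.998$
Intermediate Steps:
$r = 474$
$p{\left(o \right)} = \frac{1}{474 + o}$
$p{\left(90 \right)} - X{\left(j,63 \right)} = \frac{1}{474 + 90} - 63 = \frac{1}{564} - 63 = - \frac{35531}{564}$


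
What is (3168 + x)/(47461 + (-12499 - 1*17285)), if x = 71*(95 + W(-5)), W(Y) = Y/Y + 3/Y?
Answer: 49707/88385 ≈ 0.56239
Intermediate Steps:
W(Y) = 1 + 3/Y
x = 33867/5 (x = 71*(95 + (3 - 5)/(-5)) = 71*(95 - ⅕*(-2)) = 71*(95 + ⅖) = 71*(477/5) = 33867/5 ≈ 6773.4)
(3168 + x)/(47461 + (-12499 - 1*17285)) = (3168 + 33867/5)/(47461 + (-12499 - 1*17285)) = 49707/(5*(47461 + (-12499 - 17285))) = 49707/(5*(47461 - 29784)) = (49707/5)/17677 = (49707/5)*(1/17677) = 49707/88385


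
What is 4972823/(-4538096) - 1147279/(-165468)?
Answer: 1095904791155/187727417232 ≈ 5.8377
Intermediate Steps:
4972823/(-4538096) - 1147279/(-165468) = 4972823*(-1/4538096) - 1147279*(-1/165468) = -4972823/4538096 + 1147279/165468 = 1095904791155/187727417232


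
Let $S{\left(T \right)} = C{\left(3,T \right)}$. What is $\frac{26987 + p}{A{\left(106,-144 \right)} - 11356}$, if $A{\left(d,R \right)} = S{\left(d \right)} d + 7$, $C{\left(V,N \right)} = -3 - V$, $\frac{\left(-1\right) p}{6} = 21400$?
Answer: $\frac{101413}{11985} \approx 8.4617$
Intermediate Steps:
$p = -128400$ ($p = \left(-6\right) 21400 = -128400$)
$S{\left(T \right)} = -6$ ($S{\left(T \right)} = -3 - 3 = -6$)
$A{\left(d,R \right)} = 7 - 6 d$ ($A{\left(d,R \right)} = - 6 d + 7 = 7 - 6 d$)
$\frac{26987 + p}{A{\left(106,-144 \right)} - 11356} = \frac{26987 - 128400}{\left(7 - 636\right) - 11356} = - \frac{101413}{\left(7 - 636\right) - 11356} = - \frac{101413}{-629 - 11356} = - \frac{101413}{-11985} = \left(-101413\right) \left(- \frac{1}{11985}\right) = \frac{101413}{11985}$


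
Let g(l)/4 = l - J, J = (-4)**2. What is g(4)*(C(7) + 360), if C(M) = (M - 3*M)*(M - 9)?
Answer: -18624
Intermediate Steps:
J = 16
g(l) = -64 + 4*l (g(l) = 4*(l - 1*16) = 4*(l - 16) = 4*(-16 + l) = -64 + 4*l)
C(M) = -2*M*(-9 + M) (C(M) = (-2*M)*(-9 + M) = -2*M*(-9 + M))
g(4)*(C(7) + 360) = (-64 + 4*4)*(2*7*(9 - 1*7) + 360) = (-64 + 16)*(2*7*(9 - 7) + 360) = -48*(2*7*2 + 360) = -48*(28 + 360) = -48*388 = -18624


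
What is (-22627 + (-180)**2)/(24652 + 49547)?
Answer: 9773/74199 ≈ 0.13171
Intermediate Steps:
(-22627 + (-180)**2)/(24652 + 49547) = (-22627 + 32400)/74199 = 9773*(1/74199) = 9773/74199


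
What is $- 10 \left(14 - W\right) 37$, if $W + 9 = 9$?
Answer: $-5180$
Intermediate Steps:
$W = 0$ ($W = -9 + 9 = 0$)
$- 10 \left(14 - W\right) 37 = - 10 \left(14 - 0\right) 37 = - 10 \left(14 + 0\right) 37 = \left(-10\right) 14 \cdot 37 = \left(-140\right) 37 = -5180$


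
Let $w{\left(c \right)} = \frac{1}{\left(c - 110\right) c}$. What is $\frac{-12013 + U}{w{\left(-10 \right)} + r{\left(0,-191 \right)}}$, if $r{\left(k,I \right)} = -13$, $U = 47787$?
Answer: $- \frac{42928800}{15599} \approx -2752.0$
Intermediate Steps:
$w{\left(c \right)} = \frac{1}{c \left(-110 + c\right)}$ ($w{\left(c \right)} = \frac{1}{\left(-110 + c\right) c} = \frac{1}{c \left(-110 + c\right)}$)
$\frac{-12013 + U}{w{\left(-10 \right)} + r{\left(0,-191 \right)}} = \frac{-12013 + 47787}{\frac{1}{\left(-10\right) \left(-110 - 10\right)} - 13} = \frac{35774}{- \frac{1}{10 \left(-120\right)} - 13} = \frac{35774}{\left(- \frac{1}{10}\right) \left(- \frac{1}{120}\right) - 13} = \frac{35774}{\frac{1}{1200} - 13} = \frac{35774}{- \frac{15599}{1200}} = 35774 \left(- \frac{1200}{15599}\right) = - \frac{42928800}{15599}$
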